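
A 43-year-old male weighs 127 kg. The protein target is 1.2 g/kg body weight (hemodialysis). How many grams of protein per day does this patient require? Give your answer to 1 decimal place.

152.4 g/day

Protein = 1.2 g/kg × 127 kg = 152.4 g/day.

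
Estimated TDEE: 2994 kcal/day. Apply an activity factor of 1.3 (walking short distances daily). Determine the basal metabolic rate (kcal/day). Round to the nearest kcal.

2303 kcal/day

BMR = TEE ÷ activity factor = 2994 ÷ 1.3 = 2303.0769 kcal/day.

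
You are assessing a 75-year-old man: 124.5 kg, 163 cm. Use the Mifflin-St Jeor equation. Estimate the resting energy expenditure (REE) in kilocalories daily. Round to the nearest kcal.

Mifflin-St Jeor (male): BMR = 10(124.5) + 6.25(163) − 5(75) + 5 = 1245 + 1018.75 − 375 + 5 = 1893.75 kcal/day.

1894 kilocalories daily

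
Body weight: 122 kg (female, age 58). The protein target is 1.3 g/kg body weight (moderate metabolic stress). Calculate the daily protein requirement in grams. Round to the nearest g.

Protein = 1.3 g/kg × 122 kg = 158.6 g/day.

159 g/day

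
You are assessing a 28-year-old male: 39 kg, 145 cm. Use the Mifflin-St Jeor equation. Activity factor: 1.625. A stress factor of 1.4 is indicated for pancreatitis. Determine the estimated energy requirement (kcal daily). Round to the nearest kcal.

Mifflin-St Jeor (male): BMR = 10(39) + 6.25(145) − 5(28) + 5 = 390 + 906.25 − 140 + 5 = 1161.25 kcal/day.
TEE = BMR × activity factor = 1161.25 × 1.625 = 1887.0313 kcal/day.
Apply stress factor: 1887.0313 × 1.4 = 2641.8438 kcal/day.

2642 kcal daily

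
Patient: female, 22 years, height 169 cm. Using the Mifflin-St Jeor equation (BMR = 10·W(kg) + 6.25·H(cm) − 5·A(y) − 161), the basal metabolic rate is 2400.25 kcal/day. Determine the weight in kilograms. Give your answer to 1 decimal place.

2400.25 = 10·W + 6.25(169) − 5(22) − 161
10·W = 2400.25 − 785.25 = 1615, so W = 161.5 kg.

161.5 kg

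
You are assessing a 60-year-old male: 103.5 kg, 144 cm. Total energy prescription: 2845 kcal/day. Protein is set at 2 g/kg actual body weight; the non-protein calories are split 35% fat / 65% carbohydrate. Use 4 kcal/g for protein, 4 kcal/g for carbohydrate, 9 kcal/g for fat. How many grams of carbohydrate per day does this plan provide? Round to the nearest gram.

Protein = 2 × 103.5 = 207 g → 207 × 4 = 828 kcal.
Non-protein calories = 2845 − 828 = 2017 kcal.
Fat: 35% × 2017 = 705.95 kcal; carbohydrate: 1311.05 kcal.
Carbohydrate: 1311.05 kcal ÷ 4 kcal/g = 327.7625 g.

328 g/day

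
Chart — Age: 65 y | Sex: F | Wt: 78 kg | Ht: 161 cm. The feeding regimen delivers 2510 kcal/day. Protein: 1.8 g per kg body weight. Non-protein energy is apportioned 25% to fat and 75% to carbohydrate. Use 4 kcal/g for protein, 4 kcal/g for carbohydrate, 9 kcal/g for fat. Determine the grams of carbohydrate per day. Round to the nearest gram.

Protein = 1.8 × 78 = 140.4 g → 140.4 × 4 = 561.6 kcal.
Non-protein calories = 2510 − 561.6 = 1948.4 kcal.
Fat: 25% × 1948.4 = 487.1 kcal; carbohydrate: 1461.3 kcal.
Carbohydrate: 1461.3 kcal ÷ 4 kcal/g = 365.325 g.

365 g/day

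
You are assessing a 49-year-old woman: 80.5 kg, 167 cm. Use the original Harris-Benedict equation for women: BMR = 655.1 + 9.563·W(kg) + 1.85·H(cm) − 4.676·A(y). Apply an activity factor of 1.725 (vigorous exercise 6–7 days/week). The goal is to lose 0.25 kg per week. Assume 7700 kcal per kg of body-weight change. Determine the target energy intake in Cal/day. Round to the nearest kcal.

2321 Cal/day

Harris-Benedict: BMR = 655.1 + 9.563(80.5) + 1.85(167) − 4.676(49) = 1504.7475 kcal/day.
TEE = 1504.7475 × 1.725 = 2595.6894 kcal/day.
Required daily deficit = 0.25 × 7700 ÷ 7 = 275 kcal/day.
Target intake = 2595.6894 − 275 = 2320.6894 kcal/day.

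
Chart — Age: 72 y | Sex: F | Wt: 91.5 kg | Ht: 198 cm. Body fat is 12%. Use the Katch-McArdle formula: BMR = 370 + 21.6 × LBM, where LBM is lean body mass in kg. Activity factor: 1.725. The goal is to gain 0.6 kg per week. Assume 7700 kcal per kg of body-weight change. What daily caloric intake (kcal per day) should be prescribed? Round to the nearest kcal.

LBM = 91.5 × (1 − 0.12) = 80.52 kg. Katch-McArdle: BMR = 370 + 21.6 × 80.52 = 2109.232 kcal/day.
TEE = 2109.232 × 1.725 = 3638.4252 kcal/day.
Required daily surplus = 0.6 × 7700 ÷ 7 = 660 kcal/day.
Target intake = 3638.4252 + 660 = 4298.4252 kcal/day.

4298 kcal per day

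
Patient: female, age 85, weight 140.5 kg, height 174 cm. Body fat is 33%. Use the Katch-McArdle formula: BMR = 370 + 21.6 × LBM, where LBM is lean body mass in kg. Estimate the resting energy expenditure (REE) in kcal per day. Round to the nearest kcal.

LBM = 140.5 × (1 − 0.33) = 94.135 kg. Katch-McArdle: BMR = 370 + 21.6 × 94.135 = 2403.316 kcal/day.

2403 kcal per day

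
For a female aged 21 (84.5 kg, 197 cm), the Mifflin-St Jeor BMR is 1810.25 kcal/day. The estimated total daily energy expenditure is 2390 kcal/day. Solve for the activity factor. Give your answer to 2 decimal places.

1.32

Activity factor = TEE ÷ BMR = 2390 ÷ 1810.25 = 1.32.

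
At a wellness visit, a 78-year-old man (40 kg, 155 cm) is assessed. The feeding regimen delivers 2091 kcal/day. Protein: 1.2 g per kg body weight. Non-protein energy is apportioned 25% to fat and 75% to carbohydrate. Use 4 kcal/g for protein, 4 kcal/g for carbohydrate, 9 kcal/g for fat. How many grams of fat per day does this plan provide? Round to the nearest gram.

53 g/day

Protein = 1.2 × 40 = 48 g → 48 × 4 = 192 kcal.
Non-protein calories = 2091 − 192 = 1899 kcal.
Fat: 25% × 1899 = 474.75 kcal; carbohydrate: 1424.25 kcal.
Fat: 474.75 kcal ÷ 9 kcal/g = 52.75 g.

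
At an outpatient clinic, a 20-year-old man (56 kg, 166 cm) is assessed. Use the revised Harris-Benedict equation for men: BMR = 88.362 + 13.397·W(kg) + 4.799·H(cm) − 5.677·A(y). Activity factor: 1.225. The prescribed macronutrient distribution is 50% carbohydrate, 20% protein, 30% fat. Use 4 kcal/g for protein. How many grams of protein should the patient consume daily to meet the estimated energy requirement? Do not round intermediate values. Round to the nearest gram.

Harris-Benedict: BMR = 88.362 + 13.397(56) + 4.799(166) − 5.677(20) = 1521.688 kcal/day.
TEE = 1521.688 × 1.225 = 1864.0678 kcal/day.
Protein energy = 20% × 1864.0678 = 372.8136 kcal.
Protein = 372.8136 ÷ 4 kcal/g = 93.2034 g.

93 g/day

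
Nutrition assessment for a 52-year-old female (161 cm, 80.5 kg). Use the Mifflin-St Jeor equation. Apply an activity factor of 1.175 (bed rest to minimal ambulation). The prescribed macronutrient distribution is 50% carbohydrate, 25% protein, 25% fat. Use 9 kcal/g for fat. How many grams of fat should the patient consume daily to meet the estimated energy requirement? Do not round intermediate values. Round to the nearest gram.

45 g/day

Mifflin-St Jeor (female): BMR = 10(80.5) + 6.25(161) − 5(52) − 161 = 805 + 1006.25 − 260 − 161 = 1390.25 kcal/day.
TEE = 1390.25 × 1.175 = 1633.5438 kcal/day.
Fat energy = 25% × 1633.5438 = 408.3859 kcal.
Fat = 408.3859 ÷ 9 kcal/g = 45.3762 g.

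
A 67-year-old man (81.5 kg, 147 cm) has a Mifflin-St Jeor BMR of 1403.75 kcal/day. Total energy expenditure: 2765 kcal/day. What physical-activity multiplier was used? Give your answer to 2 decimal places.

1.97

Activity factor = TEE ÷ BMR = 2765 ÷ 1403.75 = 1.97.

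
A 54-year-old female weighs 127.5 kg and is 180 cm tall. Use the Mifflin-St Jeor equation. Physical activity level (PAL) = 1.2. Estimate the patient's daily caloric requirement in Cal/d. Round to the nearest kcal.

2363 Cal/d

Mifflin-St Jeor (female): BMR = 10(127.5) + 6.25(180) − 5(54) − 161 = 1275 + 1125 − 270 − 161 = 1969 kcal/day.
TEE = BMR × activity factor = 1969 × 1.2 = 2362.8 kcal/day.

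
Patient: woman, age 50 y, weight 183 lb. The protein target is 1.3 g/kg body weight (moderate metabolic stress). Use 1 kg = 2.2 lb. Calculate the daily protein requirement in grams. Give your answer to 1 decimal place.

108.1 g/day

Weight in kg = 183 ÷ 2.2 = 83.1818 kg.
Protein = 1.3 g/kg × 83.1818 kg = 108.1364 g/day.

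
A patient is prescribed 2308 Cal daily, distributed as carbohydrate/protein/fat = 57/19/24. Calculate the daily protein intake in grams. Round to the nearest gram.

Protein energy = 19% × 2308 = 438.52 kcal.
At 4 kcal/g: 438.52 ÷ 4 = 109.63 g.

110 g/day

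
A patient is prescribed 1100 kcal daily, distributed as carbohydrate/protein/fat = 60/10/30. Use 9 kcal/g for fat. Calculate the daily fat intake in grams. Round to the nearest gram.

37 g/day

Fat energy = 30% × 1100 = 330 kcal.
At 9 kcal/g: 330 ÷ 9 = 36.6667 g.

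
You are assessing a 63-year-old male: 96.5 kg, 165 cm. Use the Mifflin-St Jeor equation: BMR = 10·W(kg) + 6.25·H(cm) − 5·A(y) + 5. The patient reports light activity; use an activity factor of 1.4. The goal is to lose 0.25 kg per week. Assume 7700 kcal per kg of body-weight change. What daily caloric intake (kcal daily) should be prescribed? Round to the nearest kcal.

Mifflin-St Jeor (male): BMR = 10(96.5) + 6.25(165) − 5(63) + 5 = 965 + 1031.25 − 315 + 5 = 1686.25 kcal/day.
TEE = 1686.25 × 1.4 = 2360.75 kcal/day.
Required daily deficit = 0.25 × 7700 ÷ 7 = 275 kcal/day.
Target intake = 2360.75 − 275 = 2085.75 kcal/day.

2086 kcal daily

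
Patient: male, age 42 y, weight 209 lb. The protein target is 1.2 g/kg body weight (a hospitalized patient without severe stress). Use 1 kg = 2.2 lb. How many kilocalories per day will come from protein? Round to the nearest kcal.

456 kcal/day

Weight in kg = 209 ÷ 2.2 = 95 kg.
Protein = 1.2 g/kg × 95 kg = 114 g/day.
Protein energy = 114 g × 4 kcal/g = 456 kcal/day.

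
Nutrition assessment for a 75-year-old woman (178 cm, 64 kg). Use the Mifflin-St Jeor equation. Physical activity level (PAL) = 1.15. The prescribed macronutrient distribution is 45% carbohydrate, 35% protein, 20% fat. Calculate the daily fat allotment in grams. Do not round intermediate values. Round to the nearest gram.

31 g/day

Mifflin-St Jeor (female): BMR = 10(64) + 6.25(178) − 5(75) − 161 = 640 + 1112.5 − 375 − 161 = 1216.5 kcal/day.
TEE = 1216.5 × 1.15 = 1398.975 kcal/day.
Fat energy = 20% × 1398.975 = 279.795 kcal.
Fat = 279.795 ÷ 9 kcal/g = 31.0883 g.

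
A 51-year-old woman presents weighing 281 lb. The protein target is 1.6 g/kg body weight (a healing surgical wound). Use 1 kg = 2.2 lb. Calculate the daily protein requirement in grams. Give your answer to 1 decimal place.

Weight in kg = 281 ÷ 2.2 = 127.7273 kg.
Protein = 1.6 g/kg × 127.7273 kg = 204.3636 g/day.

204.4 g/day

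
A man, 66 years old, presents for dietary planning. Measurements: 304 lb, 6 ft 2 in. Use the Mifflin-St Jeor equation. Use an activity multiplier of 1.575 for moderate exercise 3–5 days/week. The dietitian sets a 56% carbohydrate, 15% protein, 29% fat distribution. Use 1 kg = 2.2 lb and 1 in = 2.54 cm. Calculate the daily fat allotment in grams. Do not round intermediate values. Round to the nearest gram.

113 g/day

Convert to metric: weight = 304 ÷ 2.2 = 138.1818 kg; height = (6×12 + 2) × 2.54 = 74 × 2.54 = 187.96 cm.
Mifflin-St Jeor (male): BMR = 10(138.1818) + 6.25(187.96) − 5(66) + 5 = 1381.8182 + 1174.75 − 330 + 5 = 2231.5682 kcal/day.
TEE = 2231.5682 × 1.575 = 3514.7199 kcal/day.
Fat energy = 29% × 3514.7199 = 1019.2688 kcal.
Fat = 1019.2688 ÷ 9 kcal/g = 113.2521 g.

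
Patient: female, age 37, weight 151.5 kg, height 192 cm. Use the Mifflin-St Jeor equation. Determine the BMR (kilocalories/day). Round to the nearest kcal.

2369 kilocalories/day

Mifflin-St Jeor (female): BMR = 10(151.5) + 6.25(192) − 5(37) − 161 = 1515 + 1200 − 185 − 161 = 2369 kcal/day.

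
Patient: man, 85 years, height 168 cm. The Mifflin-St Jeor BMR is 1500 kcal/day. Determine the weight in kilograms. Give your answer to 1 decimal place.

1500 = 10·W + 6.25(168) − 5(85) + 5
10·W = 1500 − 630 = 870, so W = 87 kg.

87.0 kg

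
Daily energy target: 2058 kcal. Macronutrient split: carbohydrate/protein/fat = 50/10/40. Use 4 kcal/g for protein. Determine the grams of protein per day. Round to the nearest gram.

51 g/day

Protein energy = 10% × 2058 = 205.8 kcal.
At 4 kcal/g: 205.8 ÷ 4 = 51.45 g.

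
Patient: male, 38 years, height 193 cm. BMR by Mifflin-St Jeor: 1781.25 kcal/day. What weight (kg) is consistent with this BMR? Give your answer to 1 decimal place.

1781.25 = 10·W + 6.25(193) − 5(38) + 5
10·W = 1781.25 − 1021.25 = 760, so W = 76 kg.

76.0 kg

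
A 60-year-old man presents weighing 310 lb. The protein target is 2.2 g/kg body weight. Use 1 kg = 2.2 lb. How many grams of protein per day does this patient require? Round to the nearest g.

Weight in kg = 310 ÷ 2.2 = 140.9091 kg.
Protein = 2.2 g/kg × 140.9091 kg = 310 g/day.

310 g/day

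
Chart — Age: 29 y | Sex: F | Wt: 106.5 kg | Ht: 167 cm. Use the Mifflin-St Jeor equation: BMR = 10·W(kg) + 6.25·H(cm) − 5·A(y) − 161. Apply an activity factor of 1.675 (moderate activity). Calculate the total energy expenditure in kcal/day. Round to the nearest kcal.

Mifflin-St Jeor (female): BMR = 10(106.5) + 6.25(167) − 5(29) − 161 = 1065 + 1043.75 − 145 − 161 = 1802.75 kcal/day.
TEE = BMR × activity factor = 1802.75 × 1.675 = 3019.6063 kcal/day.

3020 kcal/day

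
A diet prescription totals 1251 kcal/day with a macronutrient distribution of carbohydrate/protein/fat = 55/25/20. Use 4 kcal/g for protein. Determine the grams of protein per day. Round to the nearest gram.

78 g/day

Protein energy = 25% × 1251 = 312.75 kcal.
At 4 kcal/g: 312.75 ÷ 4 = 78.1875 g.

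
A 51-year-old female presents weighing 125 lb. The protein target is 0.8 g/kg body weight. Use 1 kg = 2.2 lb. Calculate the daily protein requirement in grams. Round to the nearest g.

45 g/day

Weight in kg = 125 ÷ 2.2 = 56.8182 kg.
Protein = 0.8 g/kg × 56.8182 kg = 45.4545 g/day.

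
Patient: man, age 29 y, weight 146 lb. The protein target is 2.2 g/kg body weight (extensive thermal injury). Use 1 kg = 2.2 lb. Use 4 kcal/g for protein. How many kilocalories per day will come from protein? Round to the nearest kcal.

584 kcal/day

Weight in kg = 146 ÷ 2.2 = 66.3636 kg.
Protein = 2.2 g/kg × 66.3636 kg = 146 g/day.
Protein energy = 146 g × 4 kcal/g = 584 kcal/day.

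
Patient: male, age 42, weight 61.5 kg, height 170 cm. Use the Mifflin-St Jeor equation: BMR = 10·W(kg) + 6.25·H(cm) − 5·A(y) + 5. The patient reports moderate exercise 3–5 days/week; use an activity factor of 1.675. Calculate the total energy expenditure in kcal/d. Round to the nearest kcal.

Mifflin-St Jeor (male): BMR = 10(61.5) + 6.25(170) − 5(42) + 5 = 615 + 1062.5 − 210 + 5 = 1472.5 kcal/day.
TEE = BMR × activity factor = 1472.5 × 1.675 = 2466.4375 kcal/day.

2466 kcal/d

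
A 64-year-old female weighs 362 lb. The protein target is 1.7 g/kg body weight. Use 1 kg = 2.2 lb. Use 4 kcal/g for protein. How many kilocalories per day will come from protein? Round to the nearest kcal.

Weight in kg = 362 ÷ 2.2 = 164.5455 kg.
Protein = 1.7 g/kg × 164.5455 kg = 279.7273 g/day.
Protein energy = 279.7273 g × 4 kcal/g = 1118.9091 kcal/day.

1119 kcal/day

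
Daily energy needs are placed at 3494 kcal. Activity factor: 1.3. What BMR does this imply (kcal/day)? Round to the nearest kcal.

2688 kcal/day

BMR = TEE ÷ activity factor = 3494 ÷ 1.3 = 2687.6923 kcal/day.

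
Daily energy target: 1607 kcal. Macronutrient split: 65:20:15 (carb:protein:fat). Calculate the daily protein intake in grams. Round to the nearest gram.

80 g/day

Protein energy = 20% × 1607 = 321.4 kcal.
At 4 kcal/g: 321.4 ÷ 4 = 80.35 g.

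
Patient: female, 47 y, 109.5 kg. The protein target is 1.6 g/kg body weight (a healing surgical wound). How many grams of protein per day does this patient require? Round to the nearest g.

Protein = 1.6 g/kg × 109.5 kg = 175.2 g/day.

175 g/day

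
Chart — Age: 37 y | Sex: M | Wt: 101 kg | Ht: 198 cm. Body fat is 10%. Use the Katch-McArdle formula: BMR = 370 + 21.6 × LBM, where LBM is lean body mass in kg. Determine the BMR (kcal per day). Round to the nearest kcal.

LBM = 101 × (1 − 0.1) = 90.9 kg. Katch-McArdle: BMR = 370 + 21.6 × 90.9 = 2333.44 kcal/day.

2333 kcal per day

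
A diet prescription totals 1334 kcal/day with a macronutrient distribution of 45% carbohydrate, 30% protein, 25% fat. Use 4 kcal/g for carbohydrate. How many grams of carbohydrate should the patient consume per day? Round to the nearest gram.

Carbohydrate energy = 45% × 1334 = 600.3 kcal.
At 4 kcal/g: 600.3 ÷ 4 = 150.075 g.

150 g/day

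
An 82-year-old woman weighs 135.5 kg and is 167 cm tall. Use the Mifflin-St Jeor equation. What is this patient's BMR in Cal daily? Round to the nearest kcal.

1828 Cal daily

Mifflin-St Jeor (female): BMR = 10(135.5) + 6.25(167) − 5(82) − 161 = 1355 + 1043.75 − 410 − 161 = 1827.75 kcal/day.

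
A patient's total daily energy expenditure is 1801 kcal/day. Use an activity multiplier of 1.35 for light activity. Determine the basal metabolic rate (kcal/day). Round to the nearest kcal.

1334 kcal/day

BMR = TEE ÷ activity factor = 1801 ÷ 1.35 = 1334.0741 kcal/day.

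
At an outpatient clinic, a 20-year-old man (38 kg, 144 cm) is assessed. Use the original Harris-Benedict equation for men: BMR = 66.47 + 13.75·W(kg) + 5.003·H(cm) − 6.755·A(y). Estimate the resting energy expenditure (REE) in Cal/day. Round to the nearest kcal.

Harris-Benedict: BMR = 66.47 + 13.75(38) + 5.003(144) − 6.755(20) = 1174.302 kcal/day.

1174 Cal/day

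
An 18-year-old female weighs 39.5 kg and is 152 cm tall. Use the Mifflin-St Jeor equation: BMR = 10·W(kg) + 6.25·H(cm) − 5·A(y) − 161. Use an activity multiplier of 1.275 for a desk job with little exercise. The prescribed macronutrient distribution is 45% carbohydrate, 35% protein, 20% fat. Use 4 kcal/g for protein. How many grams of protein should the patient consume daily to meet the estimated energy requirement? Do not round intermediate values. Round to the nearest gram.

122 g/day

Mifflin-St Jeor (female): BMR = 10(39.5) + 6.25(152) − 5(18) − 161 = 395 + 950 − 90 − 161 = 1094 kcal/day.
TEE = 1094 × 1.275 = 1394.85 kcal/day.
Protein energy = 35% × 1394.85 = 488.1975 kcal.
Protein = 488.1975 ÷ 4 kcal/g = 122.0494 g.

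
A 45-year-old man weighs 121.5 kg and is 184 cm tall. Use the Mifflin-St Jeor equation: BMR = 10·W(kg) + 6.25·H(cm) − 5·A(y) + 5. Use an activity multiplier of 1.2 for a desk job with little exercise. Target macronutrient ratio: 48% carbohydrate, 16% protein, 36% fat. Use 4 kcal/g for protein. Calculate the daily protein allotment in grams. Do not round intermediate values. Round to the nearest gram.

Mifflin-St Jeor (male): BMR = 10(121.5) + 6.25(184) − 5(45) + 5 = 1215 + 1150 − 225 + 5 = 2145 kcal/day.
TEE = 2145 × 1.2 = 2574 kcal/day.
Protein energy = 16% × 2574 = 411.84 kcal.
Protein = 411.84 ÷ 4 kcal/g = 102.96 g.

103 g/day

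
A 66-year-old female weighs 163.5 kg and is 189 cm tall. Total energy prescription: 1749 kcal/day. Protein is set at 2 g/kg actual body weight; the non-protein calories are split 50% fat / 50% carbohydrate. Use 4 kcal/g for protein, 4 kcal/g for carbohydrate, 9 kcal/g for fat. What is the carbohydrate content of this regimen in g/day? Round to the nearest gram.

Protein = 2 × 163.5 = 327 g → 327 × 4 = 1308 kcal.
Non-protein calories = 1749 − 1308 = 441 kcal.
Fat: 50% × 441 = 220.5 kcal; carbohydrate: 220.5 kcal.
Carbohydrate: 220.5 kcal ÷ 4 kcal/g = 55.125 g.

55 g/day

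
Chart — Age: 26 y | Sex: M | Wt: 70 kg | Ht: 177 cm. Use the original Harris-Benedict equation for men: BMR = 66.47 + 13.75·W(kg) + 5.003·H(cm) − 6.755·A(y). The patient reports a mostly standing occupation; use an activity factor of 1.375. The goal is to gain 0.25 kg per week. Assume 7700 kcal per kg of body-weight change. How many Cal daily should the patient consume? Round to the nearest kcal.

Harris-Benedict: BMR = 66.47 + 13.75(70) + 5.003(177) − 6.755(26) = 1738.871 kcal/day.
TEE = 1738.871 × 1.375 = 2390.9476 kcal/day.
Required daily surplus = 0.25 × 7700 ÷ 7 = 275 kcal/day.
Target intake = 2390.9476 + 275 = 2665.9476 kcal/day.

2666 Cal daily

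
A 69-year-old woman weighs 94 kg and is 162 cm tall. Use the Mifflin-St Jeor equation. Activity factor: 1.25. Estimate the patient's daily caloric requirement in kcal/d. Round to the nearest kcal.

Mifflin-St Jeor (female): BMR = 10(94) + 6.25(162) − 5(69) − 161 = 940 + 1012.5 − 345 − 161 = 1446.5 kcal/day.
TEE = BMR × activity factor = 1446.5 × 1.25 = 1808.125 kcal/day.

1808 kcal/d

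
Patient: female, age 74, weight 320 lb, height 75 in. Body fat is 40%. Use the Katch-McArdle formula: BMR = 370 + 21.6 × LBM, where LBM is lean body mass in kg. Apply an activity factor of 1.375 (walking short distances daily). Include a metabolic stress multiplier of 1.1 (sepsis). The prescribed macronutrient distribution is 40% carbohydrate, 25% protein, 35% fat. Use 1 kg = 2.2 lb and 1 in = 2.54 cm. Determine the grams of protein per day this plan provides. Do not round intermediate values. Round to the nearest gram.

213 g/day

Convert to metric: weight = 320 ÷ 2.2 = 145.4545 kg; height = 75 × 2.54 = 190.5 cm.
LBM = 145.4545 × (1 − 0.4) = 87.2727 kg. Katch-McArdle: BMR = 370 + 21.6 × 87.2727 = 2255.0909 kcal/day.
TEE = 2255.0909 × 1.375 = 3100.75 kcal/day.
With stress factor 1.1: 3100.75 × 1.1 = 3410.825 kcal/day.
Protein energy = 25% × 3410.825 = 852.7063 kcal.
Protein = 852.7063 ÷ 4 kcal/g = 213.1766 g.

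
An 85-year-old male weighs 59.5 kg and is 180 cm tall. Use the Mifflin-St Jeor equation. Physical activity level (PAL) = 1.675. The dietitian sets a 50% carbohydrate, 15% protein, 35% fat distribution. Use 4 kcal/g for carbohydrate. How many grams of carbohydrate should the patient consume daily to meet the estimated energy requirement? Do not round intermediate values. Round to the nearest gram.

272 g/day

Mifflin-St Jeor (male): BMR = 10(59.5) + 6.25(180) − 5(85) + 5 = 595 + 1125 − 425 + 5 = 1300 kcal/day.
TEE = 1300 × 1.675 = 2177.5 kcal/day.
Carbohydrate energy = 50% × 2177.5 = 1088.75 kcal.
Carbohydrate = 1088.75 ÷ 4 kcal/g = 272.1875 g.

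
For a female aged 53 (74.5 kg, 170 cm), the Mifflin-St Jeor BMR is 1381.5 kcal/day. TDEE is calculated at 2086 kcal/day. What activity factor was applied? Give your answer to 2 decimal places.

1.51

Activity factor = TEE ÷ BMR = 2086 ÷ 1381.5 = 1.51.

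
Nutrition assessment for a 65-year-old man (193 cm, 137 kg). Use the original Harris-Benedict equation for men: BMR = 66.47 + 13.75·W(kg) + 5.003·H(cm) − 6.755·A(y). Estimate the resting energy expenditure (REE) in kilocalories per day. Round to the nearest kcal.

Harris-Benedict: BMR = 66.47 + 13.75(137) + 5.003(193) − 6.755(65) = 2476.724 kcal/day.

2477 kilocalories per day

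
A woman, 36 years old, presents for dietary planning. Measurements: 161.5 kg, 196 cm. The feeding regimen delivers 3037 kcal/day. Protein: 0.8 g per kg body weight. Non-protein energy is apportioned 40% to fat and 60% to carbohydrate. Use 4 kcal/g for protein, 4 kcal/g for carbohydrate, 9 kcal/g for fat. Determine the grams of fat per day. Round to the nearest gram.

Protein = 0.8 × 161.5 = 129.2 g → 129.2 × 4 = 516.8 kcal.
Non-protein calories = 3037 − 516.8 = 2520.2 kcal.
Fat: 40% × 2520.2 = 1008.08 kcal; carbohydrate: 1512.12 kcal.
Fat: 1008.08 kcal ÷ 9 kcal/g = 112.0089 g.

112 g/day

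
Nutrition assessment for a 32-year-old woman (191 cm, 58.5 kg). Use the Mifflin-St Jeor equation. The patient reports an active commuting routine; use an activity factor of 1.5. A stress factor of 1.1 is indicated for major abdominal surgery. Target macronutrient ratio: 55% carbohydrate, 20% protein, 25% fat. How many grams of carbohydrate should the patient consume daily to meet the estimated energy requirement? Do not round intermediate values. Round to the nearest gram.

Mifflin-St Jeor (female): BMR = 10(58.5) + 6.25(191) − 5(32) − 161 = 585 + 1193.75 − 160 − 161 = 1457.75 kcal/day.
TEE = 1457.75 × 1.5 = 2186.625 kcal/day.
With stress factor 1.1: 2186.625 × 1.1 = 2405.2875 kcal/day.
Carbohydrate energy = 55% × 2405.2875 = 1322.9081 kcal.
Carbohydrate = 1322.9081 ÷ 4 kcal/g = 330.727 g.

331 g/day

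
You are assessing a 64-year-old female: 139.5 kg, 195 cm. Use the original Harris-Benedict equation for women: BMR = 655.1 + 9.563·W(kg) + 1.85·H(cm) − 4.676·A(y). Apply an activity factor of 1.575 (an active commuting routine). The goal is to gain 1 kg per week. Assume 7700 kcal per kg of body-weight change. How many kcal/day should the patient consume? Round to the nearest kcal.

4330 kcal/day

Harris-Benedict: BMR = 655.1 + 9.563(139.5) + 1.85(195) − 4.676(64) = 2050.6245 kcal/day.
TEE = 2050.6245 × 1.575 = 3229.7336 kcal/day.
Required daily surplus = 1 × 7700 ÷ 7 = 1100 kcal/day.
Target intake = 3229.7336 + 1100 = 4329.7336 kcal/day.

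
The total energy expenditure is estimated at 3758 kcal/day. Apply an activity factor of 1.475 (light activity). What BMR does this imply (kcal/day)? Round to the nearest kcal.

2548 kcal/day

BMR = TEE ÷ activity factor = 3758 ÷ 1.475 = 2547.7966 kcal/day.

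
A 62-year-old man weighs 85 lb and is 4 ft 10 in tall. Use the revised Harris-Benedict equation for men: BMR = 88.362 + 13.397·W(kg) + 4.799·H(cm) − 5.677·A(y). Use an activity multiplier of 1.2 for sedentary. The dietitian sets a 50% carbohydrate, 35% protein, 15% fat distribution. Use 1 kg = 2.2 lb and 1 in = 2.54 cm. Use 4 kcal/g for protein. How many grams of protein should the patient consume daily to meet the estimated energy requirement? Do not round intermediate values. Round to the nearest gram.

101 g/day

Convert to metric: weight = 85 ÷ 2.2 = 38.6364 kg; height = (4×12 + 10) × 2.54 = 58 × 2.54 = 147.32 cm.
Harris-Benedict: BMR = 88.362 + 13.397(38.6364) + 4.799(147.32) − 5.677(62) = 960.988 kcal/day.
TEE = 960.988 × 1.2 = 1153.1857 kcal/day.
Protein energy = 35% × 1153.1857 = 403.615 kcal.
Protein = 403.615 ÷ 4 kcal/g = 100.9037 g.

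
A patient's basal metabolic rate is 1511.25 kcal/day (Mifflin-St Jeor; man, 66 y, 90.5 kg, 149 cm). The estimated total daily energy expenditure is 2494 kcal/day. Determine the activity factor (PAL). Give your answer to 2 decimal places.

Activity factor = TEE ÷ BMR = 2494 ÷ 1511.25 = 1.65.

1.65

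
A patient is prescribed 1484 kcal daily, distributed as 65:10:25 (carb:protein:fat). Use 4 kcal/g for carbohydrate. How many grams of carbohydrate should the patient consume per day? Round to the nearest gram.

Carbohydrate energy = 65% × 1484 = 964.6 kcal.
At 4 kcal/g: 964.6 ÷ 4 = 241.15 g.

241 g/day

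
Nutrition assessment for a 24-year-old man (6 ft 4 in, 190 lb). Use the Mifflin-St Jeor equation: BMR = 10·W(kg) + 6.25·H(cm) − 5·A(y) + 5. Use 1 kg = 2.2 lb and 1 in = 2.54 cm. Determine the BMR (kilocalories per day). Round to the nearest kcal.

Convert to metric: weight = 190 ÷ 2.2 = 86.3636 kg; height = (6×12 + 4) × 2.54 = 76 × 2.54 = 193.04 cm.
Mifflin-St Jeor (male): BMR = 10(86.3636) + 6.25(193.04) − 5(24) + 5 = 863.6364 + 1206.5 − 120 + 5 = 1955.1364 kcal/day.

1955 kilocalories per day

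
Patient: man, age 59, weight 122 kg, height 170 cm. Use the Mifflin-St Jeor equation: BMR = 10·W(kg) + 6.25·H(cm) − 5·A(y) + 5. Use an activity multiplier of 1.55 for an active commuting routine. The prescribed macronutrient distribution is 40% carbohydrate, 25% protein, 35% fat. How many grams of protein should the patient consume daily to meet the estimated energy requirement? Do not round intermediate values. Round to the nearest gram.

Mifflin-St Jeor (male): BMR = 10(122) + 6.25(170) − 5(59) + 5 = 1220 + 1062.5 − 295 + 5 = 1992.5 kcal/day.
TEE = 1992.5 × 1.55 = 3088.375 kcal/day.
Protein energy = 25% × 3088.375 = 772.0938 kcal.
Protein = 772.0938 ÷ 4 kcal/g = 193.0234 g.

193 g/day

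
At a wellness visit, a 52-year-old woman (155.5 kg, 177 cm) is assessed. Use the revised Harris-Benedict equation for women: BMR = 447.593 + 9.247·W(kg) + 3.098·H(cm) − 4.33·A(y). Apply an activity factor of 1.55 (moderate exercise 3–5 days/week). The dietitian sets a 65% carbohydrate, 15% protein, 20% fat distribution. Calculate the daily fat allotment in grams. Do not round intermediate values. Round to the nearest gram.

76 g/day

Harris-Benedict: BMR = 447.593 + 9.247(155.5) + 3.098(177) − 4.33(52) = 2208.6875 kcal/day.
TEE = 2208.6875 × 1.55 = 3423.4656 kcal/day.
Fat energy = 20% × 3423.4656 = 684.6931 kcal.
Fat = 684.6931 ÷ 9 kcal/g = 76.077 g.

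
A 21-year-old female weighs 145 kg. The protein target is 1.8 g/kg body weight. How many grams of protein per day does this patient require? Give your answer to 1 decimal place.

Protein = 1.8 g/kg × 145 kg = 261 g/day.

261.0 g/day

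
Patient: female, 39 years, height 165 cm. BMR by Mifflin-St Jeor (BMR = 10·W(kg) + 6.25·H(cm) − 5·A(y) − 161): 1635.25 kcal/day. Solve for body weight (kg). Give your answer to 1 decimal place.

1635.25 = 10·W + 6.25(165) − 5(39) − 161
10·W = 1635.25 − 675.25 = 960, so W = 96 kg.

96.0 kg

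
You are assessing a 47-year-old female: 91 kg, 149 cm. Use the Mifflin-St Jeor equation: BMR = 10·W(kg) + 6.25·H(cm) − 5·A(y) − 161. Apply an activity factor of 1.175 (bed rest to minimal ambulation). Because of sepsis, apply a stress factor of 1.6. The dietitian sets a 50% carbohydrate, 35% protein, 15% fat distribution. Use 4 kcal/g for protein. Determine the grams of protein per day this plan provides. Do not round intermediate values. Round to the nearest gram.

Mifflin-St Jeor (female): BMR = 10(91) + 6.25(149) − 5(47) − 161 = 910 + 931.25 − 235 − 161 = 1445.25 kcal/day.
TEE = 1445.25 × 1.175 = 1698.1688 kcal/day.
With stress factor 1.6: 1698.1688 × 1.6 = 2717.07 kcal/day.
Protein energy = 35% × 2717.07 = 950.9745 kcal.
Protein = 950.9745 ÷ 4 kcal/g = 237.7436 g.

238 g/day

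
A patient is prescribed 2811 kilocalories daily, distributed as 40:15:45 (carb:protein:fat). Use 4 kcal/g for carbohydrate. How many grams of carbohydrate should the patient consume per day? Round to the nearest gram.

Carbohydrate energy = 40% × 2811 = 1124.4 kcal.
At 4 kcal/g: 1124.4 ÷ 4 = 281.1 g.

281 g/day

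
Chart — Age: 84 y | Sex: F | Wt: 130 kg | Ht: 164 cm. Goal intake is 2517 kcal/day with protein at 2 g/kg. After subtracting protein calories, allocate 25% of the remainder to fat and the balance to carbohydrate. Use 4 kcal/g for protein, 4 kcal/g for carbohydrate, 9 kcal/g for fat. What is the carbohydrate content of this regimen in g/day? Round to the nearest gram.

277 g/day

Protein = 2 × 130 = 260 g → 260 × 4 = 1040 kcal.
Non-protein calories = 2517 − 1040 = 1477 kcal.
Fat: 25% × 1477 = 369.25 kcal; carbohydrate: 1107.75 kcal.
Carbohydrate: 1107.75 kcal ÷ 4 kcal/g = 276.9375 g.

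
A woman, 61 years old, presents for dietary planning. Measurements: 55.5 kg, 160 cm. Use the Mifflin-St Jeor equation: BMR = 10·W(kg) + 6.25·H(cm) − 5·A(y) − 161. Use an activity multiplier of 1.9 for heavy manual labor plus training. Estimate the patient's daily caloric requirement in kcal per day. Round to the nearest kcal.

Mifflin-St Jeor (female): BMR = 10(55.5) + 6.25(160) − 5(61) − 161 = 555 + 1000 − 305 − 161 = 1089 kcal/day.
TEE = BMR × activity factor = 1089 × 1.9 = 2069.1 kcal/day.

2069 kcal per day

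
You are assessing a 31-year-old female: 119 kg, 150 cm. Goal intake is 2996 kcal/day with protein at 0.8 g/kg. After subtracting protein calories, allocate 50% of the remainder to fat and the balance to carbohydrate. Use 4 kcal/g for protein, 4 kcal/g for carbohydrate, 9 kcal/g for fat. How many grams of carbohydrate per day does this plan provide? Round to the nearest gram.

327 g/day

Protein = 0.8 × 119 = 95.2 g → 95.2 × 4 = 380.8 kcal.
Non-protein calories = 2996 − 380.8 = 2615.2 kcal.
Fat: 50% × 2615.2 = 1307.6 kcal; carbohydrate: 1307.6 kcal.
Carbohydrate: 1307.6 kcal ÷ 4 kcal/g = 326.9 g.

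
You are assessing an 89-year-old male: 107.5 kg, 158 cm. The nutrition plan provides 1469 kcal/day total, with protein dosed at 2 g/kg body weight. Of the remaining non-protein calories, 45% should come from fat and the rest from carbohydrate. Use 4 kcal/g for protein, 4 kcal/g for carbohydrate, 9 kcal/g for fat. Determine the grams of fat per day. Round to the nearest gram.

30 g/day

Protein = 2 × 107.5 = 215 g → 215 × 4 = 860 kcal.
Non-protein calories = 1469 − 860 = 609 kcal.
Fat: 45% × 609 = 274.05 kcal; carbohydrate: 334.95 kcal.
Fat: 274.05 kcal ÷ 9 kcal/g = 30.45 g.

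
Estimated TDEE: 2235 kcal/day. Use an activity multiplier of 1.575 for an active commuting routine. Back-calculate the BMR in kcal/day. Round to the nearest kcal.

BMR = TEE ÷ activity factor = 2235 ÷ 1.575 = 1419.0476 kcal/day.

1419 kcal/day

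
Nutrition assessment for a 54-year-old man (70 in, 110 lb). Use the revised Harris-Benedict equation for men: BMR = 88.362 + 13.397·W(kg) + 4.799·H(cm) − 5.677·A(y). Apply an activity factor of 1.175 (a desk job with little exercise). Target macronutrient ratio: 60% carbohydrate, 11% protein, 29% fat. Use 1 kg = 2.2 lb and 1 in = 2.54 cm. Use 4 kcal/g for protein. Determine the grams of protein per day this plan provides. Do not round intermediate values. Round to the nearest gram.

42 g/day

Convert to metric: weight = 110 ÷ 2.2 = 50 kg; height = 70 × 2.54 = 177.8 cm.
Harris-Benedict: BMR = 88.362 + 13.397(50) + 4.799(177.8) − 5.677(54) = 1304.9162 kcal/day.
TEE = 1304.9162 × 1.175 = 1533.2765 kcal/day.
Protein energy = 11% × 1533.2765 = 168.6604 kcal.
Protein = 168.6604 ÷ 4 kcal/g = 42.1651 g.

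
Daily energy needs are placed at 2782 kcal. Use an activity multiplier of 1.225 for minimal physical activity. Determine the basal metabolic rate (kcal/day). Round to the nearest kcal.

BMR = TEE ÷ activity factor = 2782 ÷ 1.225 = 2271.0204 kcal/day.

2271 kcal/day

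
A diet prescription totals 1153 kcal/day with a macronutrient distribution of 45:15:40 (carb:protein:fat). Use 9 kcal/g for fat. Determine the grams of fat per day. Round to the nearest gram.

Fat energy = 40% × 1153 = 461.2 kcal.
At 9 kcal/g: 461.2 ÷ 9 = 51.2444 g.

51 g/day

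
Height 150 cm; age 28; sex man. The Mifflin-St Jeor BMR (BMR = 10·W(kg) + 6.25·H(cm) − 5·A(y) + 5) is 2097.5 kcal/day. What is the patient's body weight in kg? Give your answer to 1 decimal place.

2097.5 = 10·W + 6.25(150) − 5(28) + 5
10·W = 2097.5 − 802.5 = 1295, so W = 129.5 kg.

129.5 kg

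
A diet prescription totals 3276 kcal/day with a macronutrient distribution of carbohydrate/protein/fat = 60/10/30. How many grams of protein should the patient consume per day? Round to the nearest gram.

Protein energy = 10% × 3276 = 327.6 kcal.
At 4 kcal/g: 327.6 ÷ 4 = 81.9 g.

82 g/day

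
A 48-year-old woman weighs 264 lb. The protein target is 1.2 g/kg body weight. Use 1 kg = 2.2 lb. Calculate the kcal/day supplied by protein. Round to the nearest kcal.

Weight in kg = 264 ÷ 2.2 = 120 kg.
Protein = 1.2 g/kg × 120 kg = 144 g/day.
Protein energy = 144 g × 4 kcal/g = 576 kcal/day.

576 kcal/day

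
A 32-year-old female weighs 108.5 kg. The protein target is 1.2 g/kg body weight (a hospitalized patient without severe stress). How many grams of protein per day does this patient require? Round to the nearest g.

130 g/day

Protein = 1.2 g/kg × 108.5 kg = 130.2 g/day.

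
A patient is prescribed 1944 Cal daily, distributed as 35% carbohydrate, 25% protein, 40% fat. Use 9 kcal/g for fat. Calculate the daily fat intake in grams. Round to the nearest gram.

Fat energy = 40% × 1944 = 777.6 kcal.
At 9 kcal/g: 777.6 ÷ 9 = 86.4 g.

86 g/day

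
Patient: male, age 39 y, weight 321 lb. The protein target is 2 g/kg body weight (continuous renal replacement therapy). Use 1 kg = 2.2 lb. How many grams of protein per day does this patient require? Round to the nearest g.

Weight in kg = 321 ÷ 2.2 = 145.9091 kg.
Protein = 2 g/kg × 145.9091 kg = 291.8182 g/day.

292 g/day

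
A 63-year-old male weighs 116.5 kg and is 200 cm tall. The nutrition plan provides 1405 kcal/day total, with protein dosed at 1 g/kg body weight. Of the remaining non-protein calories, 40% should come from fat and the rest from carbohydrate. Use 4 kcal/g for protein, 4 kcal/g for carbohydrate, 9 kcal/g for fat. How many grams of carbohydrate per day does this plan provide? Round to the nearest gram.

Protein = 1 × 116.5 = 116.5 g → 116.5 × 4 = 466 kcal.
Non-protein calories = 1405 − 466 = 939 kcal.
Fat: 40% × 939 = 375.6 kcal; carbohydrate: 563.4 kcal.
Carbohydrate: 563.4 kcal ÷ 4 kcal/g = 140.85 g.

141 g/day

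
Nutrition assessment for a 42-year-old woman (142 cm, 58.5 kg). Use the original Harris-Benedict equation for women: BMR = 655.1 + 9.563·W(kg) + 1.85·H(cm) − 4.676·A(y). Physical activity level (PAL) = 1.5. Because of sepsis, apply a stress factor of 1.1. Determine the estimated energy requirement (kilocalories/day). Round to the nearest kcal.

2113 kilocalories/day

Harris-Benedict: BMR = 655.1 + 9.563(58.5) + 1.85(142) − 4.676(42) = 1280.8435 kcal/day.
TEE = BMR × activity factor = 1280.8435 × 1.5 = 1921.2653 kcal/day.
Apply stress factor: 1921.2653 × 1.1 = 2113.3918 kcal/day.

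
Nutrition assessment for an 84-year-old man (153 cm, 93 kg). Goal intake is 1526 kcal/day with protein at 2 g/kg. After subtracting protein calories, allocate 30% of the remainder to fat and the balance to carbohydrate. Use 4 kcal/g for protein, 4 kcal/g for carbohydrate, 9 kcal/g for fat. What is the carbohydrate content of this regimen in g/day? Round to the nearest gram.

Protein = 2 × 93 = 186 g → 186 × 4 = 744 kcal.
Non-protein calories = 1526 − 744 = 782 kcal.
Fat: 30% × 782 = 234.6 kcal; carbohydrate: 547.4 kcal.
Carbohydrate: 547.4 kcal ÷ 4 kcal/g = 136.85 g.

137 g/day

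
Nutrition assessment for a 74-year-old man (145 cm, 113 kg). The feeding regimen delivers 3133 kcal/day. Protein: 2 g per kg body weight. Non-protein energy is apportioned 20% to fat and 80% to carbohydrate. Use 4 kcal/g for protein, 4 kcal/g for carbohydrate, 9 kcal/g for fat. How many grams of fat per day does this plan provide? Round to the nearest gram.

Protein = 2 × 113 = 226 g → 226 × 4 = 904 kcal.
Non-protein calories = 3133 − 904 = 2229 kcal.
Fat: 20% × 2229 = 445.8 kcal; carbohydrate: 1783.2 kcal.
Fat: 445.8 kcal ÷ 9 kcal/g = 49.5333 g.

50 g/day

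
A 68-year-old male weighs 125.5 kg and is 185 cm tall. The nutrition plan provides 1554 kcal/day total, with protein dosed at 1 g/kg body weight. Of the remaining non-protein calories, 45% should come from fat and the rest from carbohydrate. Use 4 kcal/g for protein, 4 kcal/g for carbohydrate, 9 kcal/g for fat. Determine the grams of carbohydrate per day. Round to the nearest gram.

Protein = 1 × 125.5 = 125.5 g → 125.5 × 4 = 502 kcal.
Non-protein calories = 1554 − 502 = 1052 kcal.
Fat: 45% × 1052 = 473.4 kcal; carbohydrate: 578.6 kcal.
Carbohydrate: 578.6 kcal ÷ 4 kcal/g = 144.65 g.

145 g/day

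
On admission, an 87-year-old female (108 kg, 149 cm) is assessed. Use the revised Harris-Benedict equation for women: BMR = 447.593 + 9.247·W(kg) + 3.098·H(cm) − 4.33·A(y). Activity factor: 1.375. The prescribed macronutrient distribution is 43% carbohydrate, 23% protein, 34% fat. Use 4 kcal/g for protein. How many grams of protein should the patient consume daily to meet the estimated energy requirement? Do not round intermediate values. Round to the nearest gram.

121 g/day

Harris-Benedict: BMR = 447.593 + 9.247(108) + 3.098(149) − 4.33(87) = 1531.161 kcal/day.
TEE = 1531.161 × 1.375 = 2105.3464 kcal/day.
Protein energy = 23% × 2105.3464 = 484.2297 kcal.
Protein = 484.2297 ÷ 4 kcal/g = 121.0574 g.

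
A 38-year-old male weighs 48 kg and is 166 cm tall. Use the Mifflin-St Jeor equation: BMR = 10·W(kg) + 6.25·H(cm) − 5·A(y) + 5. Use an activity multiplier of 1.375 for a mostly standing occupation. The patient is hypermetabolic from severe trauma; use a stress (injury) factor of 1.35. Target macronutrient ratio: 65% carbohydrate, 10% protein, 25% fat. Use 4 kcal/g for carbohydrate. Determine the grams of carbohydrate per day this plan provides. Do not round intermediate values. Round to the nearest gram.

402 g/day

Mifflin-St Jeor (male): BMR = 10(48) + 6.25(166) − 5(38) + 5 = 480 + 1037.5 − 190 + 5 = 1332.5 kcal/day.
TEE = 1332.5 × 1.375 = 1832.1875 kcal/day.
With stress factor 1.35: 1832.1875 × 1.35 = 2473.4531 kcal/day.
Carbohydrate energy = 65% × 2473.4531 = 1607.7445 kcal.
Carbohydrate = 1607.7445 ÷ 4 kcal/g = 401.9361 g.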